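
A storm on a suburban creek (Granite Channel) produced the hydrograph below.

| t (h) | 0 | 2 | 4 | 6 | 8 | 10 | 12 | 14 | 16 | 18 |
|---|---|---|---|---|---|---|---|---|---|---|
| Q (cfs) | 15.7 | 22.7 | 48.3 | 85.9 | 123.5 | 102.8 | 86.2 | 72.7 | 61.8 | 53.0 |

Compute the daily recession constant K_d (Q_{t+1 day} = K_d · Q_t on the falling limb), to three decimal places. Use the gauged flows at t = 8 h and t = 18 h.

Between t = 8 h and t = 18 h the flow falls from 123.5 to 53.0 cfs over 5×2 h = 10 h.
Per-interval ratio K = (53.0/123.5)^(1/5) = 0.8443; K_d = K^(24/2) = 0.131.

K_d ≈ 0.131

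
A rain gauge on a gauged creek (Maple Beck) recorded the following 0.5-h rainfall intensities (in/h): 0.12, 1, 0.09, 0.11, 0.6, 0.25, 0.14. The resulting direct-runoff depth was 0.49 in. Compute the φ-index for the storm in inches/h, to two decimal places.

Only the 2 blocks with intensity above φ contribute runoff: 1, 0.6 in/h.
Σ(I−φ)·Δt = d  ⇒  (1+0.6 − 2φ)·0.5 = 0.49
φ = (1.600 − 0.49/0.5) / 2 = 0.31 in/h.

φ ≈ 0.31 in/h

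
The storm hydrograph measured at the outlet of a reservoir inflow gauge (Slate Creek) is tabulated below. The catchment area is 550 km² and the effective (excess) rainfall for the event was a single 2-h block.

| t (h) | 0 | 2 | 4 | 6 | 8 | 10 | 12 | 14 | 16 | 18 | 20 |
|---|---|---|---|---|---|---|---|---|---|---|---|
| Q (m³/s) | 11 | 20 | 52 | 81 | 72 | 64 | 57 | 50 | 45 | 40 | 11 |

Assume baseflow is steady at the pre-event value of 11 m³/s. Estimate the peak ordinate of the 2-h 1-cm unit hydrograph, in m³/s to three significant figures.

Direct runoff: 0.0, 9.0, 41.0, 70.0, 61.0, 53.0, 46.0, 39.0, 34.0, 29.0, 0.0 m³/s; ΣQ_DR = 382.0 m³/s, peak = 70.0 m³/s.
Runoff depth d = ΣQ_DR·Δt / A = 382.0 × 7200 / (550 km²) = 5.001 mm.
The 1-cm UH is the DRH scaled by (10 mm)/d, so U_p = 70.0 × 10/5.001 = 140 m³/s.

U_p ≈ 140 m³/s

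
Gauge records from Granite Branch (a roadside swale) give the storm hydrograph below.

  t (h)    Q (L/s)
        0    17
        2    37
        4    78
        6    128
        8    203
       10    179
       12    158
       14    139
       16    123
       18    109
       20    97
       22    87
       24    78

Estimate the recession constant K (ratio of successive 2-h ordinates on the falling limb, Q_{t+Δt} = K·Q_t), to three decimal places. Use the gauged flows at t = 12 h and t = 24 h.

K ≈ 0.889

Using the recession-limb readings at t = 12 h and t = 24 h: Q falls from 158 to 78 L/s over 6 intervals.
K = (Q₂/Q₁)^(1/6) = (78/158)^(1/6) = 0.889.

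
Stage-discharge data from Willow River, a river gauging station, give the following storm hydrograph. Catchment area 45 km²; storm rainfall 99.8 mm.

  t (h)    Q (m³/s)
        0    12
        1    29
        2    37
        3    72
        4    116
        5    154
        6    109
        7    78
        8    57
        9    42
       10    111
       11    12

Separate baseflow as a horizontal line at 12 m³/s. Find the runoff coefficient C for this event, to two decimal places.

ΣQ_DR = 685.0 m³/s; V = ΣQ_DR·Δt = 2.466 × 10^6 m³.
Runoff depth d = V / A = 54.80 mm.
C = d / P = 54.80 / 99.8 = 0.55.

C ≈ 0.55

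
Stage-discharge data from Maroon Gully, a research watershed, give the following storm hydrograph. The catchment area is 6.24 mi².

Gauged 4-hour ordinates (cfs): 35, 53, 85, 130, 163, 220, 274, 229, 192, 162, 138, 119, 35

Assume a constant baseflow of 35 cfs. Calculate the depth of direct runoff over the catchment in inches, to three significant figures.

d ≈ 1.37 in

Direct runoff: 0.0, 18.0, 50.0, 95.0, 128.0, 185.0, 239.0, 194.0, 157.0, 127.0, 103.0, 84.0, 0.0 cfs; ΣQ_DR = 1380 cfs.
V = ΣQ_DR · Δt = 1380 × 14400 s = 1.987 × 10^7 ft³.
Over A = 6.24 mi², depth = V / A = 1.37 in.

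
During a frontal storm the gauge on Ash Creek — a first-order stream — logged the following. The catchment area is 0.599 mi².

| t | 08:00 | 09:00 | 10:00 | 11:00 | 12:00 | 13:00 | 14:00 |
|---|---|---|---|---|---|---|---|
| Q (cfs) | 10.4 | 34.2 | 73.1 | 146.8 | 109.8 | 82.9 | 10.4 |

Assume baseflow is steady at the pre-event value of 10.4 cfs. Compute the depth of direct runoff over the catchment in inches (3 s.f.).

d ≈ 1.02 in

Direct runoff: 0.0, 23.8, 62.7, 136.4, 99.4, 72.5, 0.0 cfs; ΣQ_DR = 394.8 cfs.
V = ΣQ_DR · Δt = 394.8 × 3600 s = 1.421 × 10^6 ft³.
Over A = 0.599 mi², depth = V / A = 1.02 in.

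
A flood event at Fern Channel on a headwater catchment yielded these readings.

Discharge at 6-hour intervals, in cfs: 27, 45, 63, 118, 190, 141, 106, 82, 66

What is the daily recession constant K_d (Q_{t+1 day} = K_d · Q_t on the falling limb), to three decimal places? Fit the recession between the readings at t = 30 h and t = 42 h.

Between t = 30 h and t = 42 h the flow falls from 141 to 82 cfs over 2×6 h = 12 h.
Per-interval ratio K = (82/141)^(1/2) = 0.7626; K_d = K^(24/6) = 0.338.

K_d ≈ 0.338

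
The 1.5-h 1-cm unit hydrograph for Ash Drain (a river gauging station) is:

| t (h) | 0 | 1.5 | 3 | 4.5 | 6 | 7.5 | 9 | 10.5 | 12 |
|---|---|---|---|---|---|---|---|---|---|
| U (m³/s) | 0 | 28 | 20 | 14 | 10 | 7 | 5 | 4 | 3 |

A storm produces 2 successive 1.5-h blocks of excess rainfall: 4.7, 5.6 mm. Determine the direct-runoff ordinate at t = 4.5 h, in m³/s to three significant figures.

Q ≈ 17.8 m³/s

By discrete convolution, Q_j = Σ (P_i / 10 mm) · U_{j−i}.
At t = 4.5 h (j=3): Q = (4.7/10)·14 + (5.6/10)·20 = 17.8 m³/s.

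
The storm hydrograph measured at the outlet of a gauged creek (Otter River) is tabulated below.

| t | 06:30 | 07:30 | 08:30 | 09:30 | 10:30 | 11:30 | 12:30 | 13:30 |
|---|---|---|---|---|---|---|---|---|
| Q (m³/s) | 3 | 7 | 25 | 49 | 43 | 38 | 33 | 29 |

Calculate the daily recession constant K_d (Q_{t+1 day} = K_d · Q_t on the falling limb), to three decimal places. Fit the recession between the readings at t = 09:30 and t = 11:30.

Between t = 09:30 and t = 11:30 the flow falls from 49 to 38 m³/s over 2×1 h = 2 h.
Per-interval ratio K = (38/49)^(1/2) = 0.8806; K_d = K^(24/1) = 0.047.

K_d ≈ 0.047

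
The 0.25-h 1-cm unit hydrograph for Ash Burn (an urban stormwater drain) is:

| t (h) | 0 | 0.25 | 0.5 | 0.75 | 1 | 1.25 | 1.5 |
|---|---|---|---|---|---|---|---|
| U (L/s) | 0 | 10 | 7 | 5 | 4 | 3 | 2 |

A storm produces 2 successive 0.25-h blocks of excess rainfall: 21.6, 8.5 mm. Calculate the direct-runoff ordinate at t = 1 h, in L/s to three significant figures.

By discrete convolution, Q_j = Σ (P_i / 10 mm) · U_{j−i}.
At t = 1 h (j=4): Q = (21.6/10)·4 + (8.5/10)·5 = 12.9 L/s.

Q ≈ 12.9 L/s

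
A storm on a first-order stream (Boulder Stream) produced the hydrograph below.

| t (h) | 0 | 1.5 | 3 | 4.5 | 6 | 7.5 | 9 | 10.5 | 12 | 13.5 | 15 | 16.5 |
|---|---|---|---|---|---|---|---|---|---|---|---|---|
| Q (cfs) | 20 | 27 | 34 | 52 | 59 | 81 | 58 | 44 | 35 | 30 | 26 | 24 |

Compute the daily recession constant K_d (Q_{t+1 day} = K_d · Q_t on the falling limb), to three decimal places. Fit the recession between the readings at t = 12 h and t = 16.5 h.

K_d ≈ 0.134

Between t = 12 h and t = 16.5 h the flow falls from 35 to 24 cfs over 3×1.5 h = 4.5 h.
Per-interval ratio K = (24/35)^(1/3) = 0.8818; K_d = K^(24/1.5) = 0.134.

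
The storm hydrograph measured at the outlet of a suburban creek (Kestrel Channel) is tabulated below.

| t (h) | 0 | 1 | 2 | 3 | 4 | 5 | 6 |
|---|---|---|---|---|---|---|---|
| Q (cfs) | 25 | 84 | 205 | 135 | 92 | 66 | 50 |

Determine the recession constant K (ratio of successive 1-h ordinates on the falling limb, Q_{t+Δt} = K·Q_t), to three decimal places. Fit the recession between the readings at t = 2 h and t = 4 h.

Using the recession-limb readings at t = 2 h and t = 4 h: Q falls from 205 to 92 cfs over 2 intervals.
K = (Q₂/Q₁)^(1/2) = (92/205)^(1/2) = 0.670.

K ≈ 0.670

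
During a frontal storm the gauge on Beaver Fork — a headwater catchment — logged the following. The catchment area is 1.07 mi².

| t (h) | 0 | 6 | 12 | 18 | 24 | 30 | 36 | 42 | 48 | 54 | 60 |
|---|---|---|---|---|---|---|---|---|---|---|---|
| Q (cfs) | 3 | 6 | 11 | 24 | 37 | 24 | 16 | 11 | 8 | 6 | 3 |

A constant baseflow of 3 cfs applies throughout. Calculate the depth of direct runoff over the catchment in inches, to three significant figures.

Direct runoff: 0.0, 3.0, 8.0, 21.0, 34.0, 21.0, 13.0, 8.0, 5.0, 3.0, 0.0 cfs; ΣQ_DR = 116.0 cfs.
V = ΣQ_DR · Δt = 116.0 × 21600 s = 2.506 × 10^6 ft³.
Over A = 1.07 mi², depth = V / A = 1.01 in.

d ≈ 1.01 in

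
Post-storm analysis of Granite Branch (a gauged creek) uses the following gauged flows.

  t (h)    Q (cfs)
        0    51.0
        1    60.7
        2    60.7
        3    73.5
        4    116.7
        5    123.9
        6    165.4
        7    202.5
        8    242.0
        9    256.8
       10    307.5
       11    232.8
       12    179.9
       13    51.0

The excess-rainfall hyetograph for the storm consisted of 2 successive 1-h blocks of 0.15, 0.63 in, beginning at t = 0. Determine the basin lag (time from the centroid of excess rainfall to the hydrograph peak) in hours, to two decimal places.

Centroid of excess rainfall: t_c = Σ P_i·t̄_i / ΣP_i = 1.3077 h (block centres at 0.5, 1.5 h).
Hydrograph peak occurs at t = 10 h, so basin lag t_L = 10 − 1.3077 = 8.69 h.

t_L ≈ 8.69 h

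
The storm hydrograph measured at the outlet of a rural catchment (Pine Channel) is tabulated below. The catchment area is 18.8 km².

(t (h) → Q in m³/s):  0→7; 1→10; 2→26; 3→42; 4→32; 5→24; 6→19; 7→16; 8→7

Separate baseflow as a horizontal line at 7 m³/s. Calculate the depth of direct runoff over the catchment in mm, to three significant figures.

d ≈ 23.0 mm

Direct runoff: 0.0, 3.0, 19.0, 35.0, 25.0, 17.0, 12.0, 9.0, 0.0 m³/s; ΣQ_DR = 120.0 m³/s.
V = ΣQ_DR · Δt = 120.0 × 3600 s = 4.320 × 10^5 m³.
Over A = 18.8 km², depth = V / A = 23.0 mm.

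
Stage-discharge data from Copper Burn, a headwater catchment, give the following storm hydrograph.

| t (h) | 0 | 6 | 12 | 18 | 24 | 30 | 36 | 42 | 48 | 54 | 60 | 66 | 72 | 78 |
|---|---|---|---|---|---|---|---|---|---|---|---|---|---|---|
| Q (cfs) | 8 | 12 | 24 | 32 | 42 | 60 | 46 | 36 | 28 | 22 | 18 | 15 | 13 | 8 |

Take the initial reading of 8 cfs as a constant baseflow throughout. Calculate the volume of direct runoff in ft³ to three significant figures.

V ≈ 5.44 × 10^6 ft³

Direct-runoff ordinates (Q − Q_b): 0.0, 4.0, 16.0, 24.0, 34.0, 52.0, 38.0, 28.0, 20.0, 14.0, 10.0, 7.0, 5.0, 0.0 cfs.
ΣQ_DR = 252.0 cfs.
With Δt = 6 h = 21600 s, V = ΣQ_DR · Δt = 252.0 × 21600 = 5.44 × 10^6 ft³.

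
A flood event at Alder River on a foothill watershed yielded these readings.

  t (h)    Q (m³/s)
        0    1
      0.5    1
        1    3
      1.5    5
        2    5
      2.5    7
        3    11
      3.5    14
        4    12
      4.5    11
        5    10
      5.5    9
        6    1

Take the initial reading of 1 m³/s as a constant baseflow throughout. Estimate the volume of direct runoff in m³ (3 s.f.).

V ≈ 1.39 × 10^5 m³

Direct-runoff ordinates (Q − Q_b): 0.0, 0.0, 2.0, 4.0, 4.0, 6.0, 10.0, 13.0, 11.0, 10.0, 9.0, 8.0, 0.0 m³/s.
ΣQ_DR = 77.00 m³/s.
With Δt = 0.5 h = 1800 s, V = ΣQ_DR · Δt = 77.00 × 1800 = 1.39 × 10^5 m³.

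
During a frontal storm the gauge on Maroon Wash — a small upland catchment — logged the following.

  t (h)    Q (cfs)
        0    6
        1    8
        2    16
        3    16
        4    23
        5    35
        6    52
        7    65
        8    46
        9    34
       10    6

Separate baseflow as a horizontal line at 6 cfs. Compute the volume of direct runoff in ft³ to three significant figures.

V ≈ 8.68 × 10^5 ft³

Direct-runoff ordinates (Q − Q_b): 0.0, 2.0, 10.0, 10.0, 17.0, 29.0, 46.0, 59.0, 40.0, 28.0, 0.0 cfs.
ΣQ_DR = 241.0 cfs.
With Δt = 1 h = 3600 s, V = ΣQ_DR · Δt = 241.0 × 3600 = 8.68 × 10^5 ft³.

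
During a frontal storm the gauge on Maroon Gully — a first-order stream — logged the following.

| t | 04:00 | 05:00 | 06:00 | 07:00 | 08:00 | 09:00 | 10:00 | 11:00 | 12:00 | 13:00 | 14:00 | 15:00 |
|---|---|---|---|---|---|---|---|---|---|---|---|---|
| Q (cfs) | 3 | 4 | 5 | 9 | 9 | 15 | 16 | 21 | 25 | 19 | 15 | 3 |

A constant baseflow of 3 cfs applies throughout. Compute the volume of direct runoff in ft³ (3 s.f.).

Direct-runoff ordinates (Q − Q_b): 0.0, 1.0, 2.0, 6.0, 6.0, 12.0, 13.0, 18.0, 22.0, 16.0, 12.0, 0.0 cfs.
ΣQ_DR = 108.0 cfs.
With Δt = 1 h = 3600 s, V = ΣQ_DR · Δt = 108.0 × 3600 = 3.89 × 10^5 ft³.

V ≈ 3.89 × 10^5 ft³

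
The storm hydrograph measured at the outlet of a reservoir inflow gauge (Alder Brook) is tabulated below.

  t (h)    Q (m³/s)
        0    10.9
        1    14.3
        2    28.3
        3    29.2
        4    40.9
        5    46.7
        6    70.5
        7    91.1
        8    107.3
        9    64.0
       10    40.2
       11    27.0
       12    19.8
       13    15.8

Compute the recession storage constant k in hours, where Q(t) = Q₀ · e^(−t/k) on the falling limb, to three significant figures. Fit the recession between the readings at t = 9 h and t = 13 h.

k ≈ 2.86 h

On the falling limb, Q drops from 64.0 to 15.8 m³/s between t = 9 h and t = 13 h (Δt = 4 h).
k = −Δt / ln(Q₂/Q₁) = −4 / ln(15.8/64.0) = 2.86 h.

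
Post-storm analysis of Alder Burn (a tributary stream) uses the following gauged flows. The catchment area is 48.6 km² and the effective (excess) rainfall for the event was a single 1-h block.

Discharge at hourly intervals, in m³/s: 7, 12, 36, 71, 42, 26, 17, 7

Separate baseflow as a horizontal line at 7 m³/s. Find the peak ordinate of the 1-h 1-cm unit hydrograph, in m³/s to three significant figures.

Direct runoff: 0.0, 5.0, 29.0, 64.0, 35.0, 19.0, 10.0, 0.0 m³/s; ΣQ_DR = 162.0 m³/s, peak = 64.0 m³/s.
Runoff depth d = ΣQ_DR·Δt / A = 162.0 × 3600 / (48.6 km²) = 12.00 mm.
The 1-cm UH is the DRH scaled by (10 mm)/d, so U_p = 64.0 × 10/12.00 = 53.3 m³/s.

U_p ≈ 53.3 m³/s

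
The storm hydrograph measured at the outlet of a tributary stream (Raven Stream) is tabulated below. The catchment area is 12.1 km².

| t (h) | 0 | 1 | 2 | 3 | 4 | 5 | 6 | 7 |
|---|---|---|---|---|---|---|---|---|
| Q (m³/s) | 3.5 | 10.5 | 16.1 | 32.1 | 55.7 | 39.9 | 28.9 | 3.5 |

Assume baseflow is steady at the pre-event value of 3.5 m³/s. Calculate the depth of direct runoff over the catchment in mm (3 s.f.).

d ≈ 48.3 mm

Direct runoff: 0.0, 7.0, 12.6, 28.6, 52.2, 36.4, 25.4, 0.0 m³/s; ΣQ_DR = 162.2 m³/s.
V = ΣQ_DR · Δt = 162.2 × 3600 s = 5.839 × 10^5 m³.
Over A = 12.1 km², depth = V / A = 48.3 mm.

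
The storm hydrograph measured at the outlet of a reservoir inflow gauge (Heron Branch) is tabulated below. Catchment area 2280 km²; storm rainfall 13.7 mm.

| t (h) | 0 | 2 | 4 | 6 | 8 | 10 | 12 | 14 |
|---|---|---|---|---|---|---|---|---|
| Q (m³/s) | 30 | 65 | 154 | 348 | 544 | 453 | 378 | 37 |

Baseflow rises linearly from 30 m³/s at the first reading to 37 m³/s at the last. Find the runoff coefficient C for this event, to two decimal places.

ΣQ_DR = 1741 m³/s; V = ΣQ_DR·Δt = 1.254 × 10^7 m³.
Runoff depth d = V / A = 5.498 mm.
C = d / P = 5.498 / 13.7 = 0.40.

C ≈ 0.40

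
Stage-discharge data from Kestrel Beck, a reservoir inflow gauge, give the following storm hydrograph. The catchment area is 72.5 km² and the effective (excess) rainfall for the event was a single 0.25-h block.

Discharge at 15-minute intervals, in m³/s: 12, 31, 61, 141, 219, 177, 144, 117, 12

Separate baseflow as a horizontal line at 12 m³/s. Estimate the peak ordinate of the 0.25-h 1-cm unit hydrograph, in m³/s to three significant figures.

Direct runoff: 0.0, 19.0, 49.0, 129.0, 207.0, 165.0, 132.0, 105.0, 0.0 m³/s; ΣQ_DR = 806.0 m³/s, peak = 207.0 m³/s.
Runoff depth d = ΣQ_DR·Δt / A = 806.0 × 900 / (72.5 km²) = 10.01 mm.
The 1-cm UH is the DRH scaled by (10 mm)/d, so U_p = 207.0 × 10/10.01 = 207 m³/s.

U_p ≈ 207 m³/s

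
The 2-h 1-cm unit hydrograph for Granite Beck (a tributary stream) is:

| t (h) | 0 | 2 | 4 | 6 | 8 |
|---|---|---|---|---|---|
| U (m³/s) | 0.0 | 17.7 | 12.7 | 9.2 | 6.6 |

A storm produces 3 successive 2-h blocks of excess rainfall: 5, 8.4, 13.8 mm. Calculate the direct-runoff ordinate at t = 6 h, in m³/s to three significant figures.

Q ≈ 39.7 m³/s

By discrete convolution, Q_j = Σ (P_i / 10 mm) · U_{j−i}.
At t = 6 h (j=3): Q = (5/10)·9.2 + (8.4/10)·12.7 + (13.8/10)·17.7 = 39.7 m³/s.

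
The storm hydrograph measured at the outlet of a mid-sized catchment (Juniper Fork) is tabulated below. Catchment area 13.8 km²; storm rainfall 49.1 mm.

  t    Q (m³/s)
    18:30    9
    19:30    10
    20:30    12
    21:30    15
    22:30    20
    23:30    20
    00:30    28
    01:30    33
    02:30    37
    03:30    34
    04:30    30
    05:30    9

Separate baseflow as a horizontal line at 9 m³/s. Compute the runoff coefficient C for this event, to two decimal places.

ΣQ_DR = 149.0 m³/s; V = ΣQ_DR·Δt = 5.364 × 10^5 m³.
Runoff depth d = V / A = 38.87 mm.
C = d / P = 38.87 / 49.1 = 0.79.

C ≈ 0.79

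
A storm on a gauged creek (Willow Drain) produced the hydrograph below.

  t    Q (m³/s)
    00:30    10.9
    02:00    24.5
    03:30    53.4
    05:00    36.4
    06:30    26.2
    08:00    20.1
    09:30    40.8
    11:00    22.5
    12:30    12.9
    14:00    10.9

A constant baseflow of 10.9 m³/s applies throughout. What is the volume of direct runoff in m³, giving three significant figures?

V ≈ 8.08 × 10^5 m³

Direct-runoff ordinates (Q − Q_b): 0.0, 13.6, 42.5, 25.5, 15.3, 9.2, 29.9, 11.6, 2.0, 0.0 m³/s.
ΣQ_DR = 149.6 m³/s.
With Δt = 1.5 h = 5400 s, V = ΣQ_DR · Δt = 149.6 × 5400 = 8.08 × 10^5 m³.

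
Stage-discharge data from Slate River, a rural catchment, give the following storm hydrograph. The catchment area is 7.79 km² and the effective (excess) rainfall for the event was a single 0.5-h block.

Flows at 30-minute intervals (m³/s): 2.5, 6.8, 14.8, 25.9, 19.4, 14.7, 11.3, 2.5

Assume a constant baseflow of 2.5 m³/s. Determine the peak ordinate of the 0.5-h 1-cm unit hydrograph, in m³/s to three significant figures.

Direct runoff: 0.0, 4.3, 12.3, 23.4, 16.9, 12.2, 8.8, 0.0 m³/s; ΣQ_DR = 77.90 m³/s, peak = 23.4 m³/s.
Runoff depth d = ΣQ_DR·Δt / A = 77.90 × 1800 / (7.79 km²) = 18.00 mm.
The 1-cm UH is the DRH scaled by (10 mm)/d, so U_p = 23.4 × 10/18.00 = 13.0 m³/s.

U_p ≈ 13.0 m³/s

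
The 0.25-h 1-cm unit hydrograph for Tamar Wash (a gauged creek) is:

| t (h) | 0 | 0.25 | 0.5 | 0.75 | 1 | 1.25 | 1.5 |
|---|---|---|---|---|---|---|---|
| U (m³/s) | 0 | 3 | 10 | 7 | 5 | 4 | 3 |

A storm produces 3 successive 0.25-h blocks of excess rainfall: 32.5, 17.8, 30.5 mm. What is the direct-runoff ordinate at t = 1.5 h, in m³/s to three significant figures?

Q ≈ 32.1 m³/s

By discrete convolution, Q_j = Σ (P_i / 10 mm) · U_{j−i}.
At t = 1.5 h (j=6): Q = (32.5/10)·3 + (17.8/10)·4 + (30.5/10)·5 = 32.1 m³/s.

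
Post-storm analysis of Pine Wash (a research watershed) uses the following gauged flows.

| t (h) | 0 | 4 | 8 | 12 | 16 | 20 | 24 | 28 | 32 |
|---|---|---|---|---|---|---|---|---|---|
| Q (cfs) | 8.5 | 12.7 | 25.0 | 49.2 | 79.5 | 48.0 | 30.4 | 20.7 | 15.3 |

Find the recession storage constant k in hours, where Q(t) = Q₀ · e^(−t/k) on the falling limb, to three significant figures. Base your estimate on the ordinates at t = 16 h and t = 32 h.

k ≈ 9.71 h

On the falling limb, Q drops from 79.5 to 15.3 cfs between t = 16 h and t = 32 h (Δt = 16 h).
k = −Δt / ln(Q₂/Q₁) = −16 / ln(15.3/79.5) = 9.71 h.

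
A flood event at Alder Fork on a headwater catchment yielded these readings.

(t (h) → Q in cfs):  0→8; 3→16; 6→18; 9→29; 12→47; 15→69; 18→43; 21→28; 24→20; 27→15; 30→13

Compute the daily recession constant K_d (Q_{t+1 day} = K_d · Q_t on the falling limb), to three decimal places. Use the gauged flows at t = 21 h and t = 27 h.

K_d ≈ 0.082

Between t = 21 h and t = 27 h the flow falls from 28 to 15 cfs over 2×3 h = 6 h.
Per-interval ratio K = (15/28)^(1/2) = 0.7319; K_d = K^(24/3) = 0.082.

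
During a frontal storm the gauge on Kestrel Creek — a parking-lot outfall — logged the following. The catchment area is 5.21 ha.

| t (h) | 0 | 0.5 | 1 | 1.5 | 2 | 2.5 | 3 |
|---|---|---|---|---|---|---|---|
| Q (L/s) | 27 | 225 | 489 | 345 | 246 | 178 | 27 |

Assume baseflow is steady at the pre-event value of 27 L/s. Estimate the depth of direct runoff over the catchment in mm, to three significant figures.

d ≈ 46.6 mm

Direct runoff: 0.0, 198.0, 462.0, 318.0, 219.0, 151.0, 0.0 L/s; ΣQ_DR = 1348 L/s.
V = ΣQ_DR · Δt = 1348 × 1800 s = 2.426 × 10^6 L.
Over A = 5.21 ha, depth = V / A = 46.6 mm.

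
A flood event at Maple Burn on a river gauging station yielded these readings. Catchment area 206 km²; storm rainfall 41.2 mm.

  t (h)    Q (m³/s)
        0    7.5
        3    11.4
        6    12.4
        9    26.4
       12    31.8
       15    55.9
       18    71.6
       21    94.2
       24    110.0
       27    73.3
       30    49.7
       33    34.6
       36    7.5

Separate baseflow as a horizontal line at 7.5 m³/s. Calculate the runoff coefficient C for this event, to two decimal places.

C ≈ 0.62

ΣQ_DR = 488.8 m³/s; V = ΣQ_DR·Δt = 5.279 × 10^6 m³.
Runoff depth d = V / A = 25.63 mm.
C = d / P = 25.63 / 41.2 = 0.62.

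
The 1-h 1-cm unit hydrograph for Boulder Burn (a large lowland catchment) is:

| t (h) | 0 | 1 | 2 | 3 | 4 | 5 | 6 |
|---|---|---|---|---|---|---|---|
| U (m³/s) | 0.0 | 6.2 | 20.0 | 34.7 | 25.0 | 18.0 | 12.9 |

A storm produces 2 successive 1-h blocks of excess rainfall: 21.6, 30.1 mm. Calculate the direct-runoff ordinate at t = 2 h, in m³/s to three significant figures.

Q ≈ 61.9 m³/s

By discrete convolution, Q_j = Σ (P_i / 10 mm) · U_{j−i}.
At t = 2 h (j=2): Q = (21.6/10)·20.0 + (30.1/10)·6.2 = 61.9 m³/s.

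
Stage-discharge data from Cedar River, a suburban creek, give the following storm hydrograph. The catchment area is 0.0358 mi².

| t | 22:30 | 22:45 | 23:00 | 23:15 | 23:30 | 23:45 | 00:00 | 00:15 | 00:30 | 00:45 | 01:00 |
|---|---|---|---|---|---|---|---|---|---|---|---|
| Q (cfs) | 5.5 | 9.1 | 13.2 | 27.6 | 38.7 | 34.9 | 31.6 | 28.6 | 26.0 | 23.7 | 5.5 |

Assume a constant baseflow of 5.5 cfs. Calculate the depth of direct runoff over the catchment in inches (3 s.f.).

d ≈ 1.99 in

Direct runoff: 0.0, 3.6, 7.7, 22.1, 33.2, 29.4, 26.1, 23.1, 20.5, 18.2, 0.0 cfs; ΣQ_DR = 183.9 cfs.
V = ΣQ_DR · Δt = 183.9 × 900 s = 1.655 × 10^5 ft³.
Over A = 0.0358 mi², depth = V / A = 1.99 in.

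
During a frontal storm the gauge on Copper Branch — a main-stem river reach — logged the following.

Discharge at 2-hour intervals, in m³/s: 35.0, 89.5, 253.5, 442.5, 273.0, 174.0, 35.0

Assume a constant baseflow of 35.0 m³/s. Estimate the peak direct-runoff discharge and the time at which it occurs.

Subtracting baseflow gives direct-runoff ordinates: 0.0, 54.5, 218.5, 407.5, 238.0, 139.0, 0.0 m³/s.
The maximum is 407.5 m³/s, occurring at the reading for t = 6 h.

Q_p = 407.5 m³/s at t = 6 h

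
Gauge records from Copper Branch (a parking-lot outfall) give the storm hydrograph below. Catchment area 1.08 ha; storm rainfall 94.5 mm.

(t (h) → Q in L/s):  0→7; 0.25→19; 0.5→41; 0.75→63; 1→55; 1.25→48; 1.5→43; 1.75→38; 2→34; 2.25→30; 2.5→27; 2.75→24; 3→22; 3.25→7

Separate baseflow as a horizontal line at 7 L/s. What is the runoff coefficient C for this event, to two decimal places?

C ≈ 0.32

ΣQ_DR = 360.0 L/s; V = ΣQ_DR·Δt = 3.240 × 10^5 L.
Runoff depth d = V / A = 30.00 mm.
C = d / P = 30.00 / 94.5 = 0.32.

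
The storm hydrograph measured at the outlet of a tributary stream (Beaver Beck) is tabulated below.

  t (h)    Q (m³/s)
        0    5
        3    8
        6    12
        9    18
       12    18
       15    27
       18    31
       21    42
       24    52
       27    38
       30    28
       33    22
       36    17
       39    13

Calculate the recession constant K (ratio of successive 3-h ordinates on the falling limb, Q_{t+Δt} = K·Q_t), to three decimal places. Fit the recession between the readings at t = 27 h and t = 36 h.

Using the recession-limb readings at t = 27 h and t = 36 h: Q falls from 38 to 17 m³/s over 3 intervals.
K = (Q₂/Q₁)^(1/3) = (17/38)^(1/3) = 0.765.

K ≈ 0.765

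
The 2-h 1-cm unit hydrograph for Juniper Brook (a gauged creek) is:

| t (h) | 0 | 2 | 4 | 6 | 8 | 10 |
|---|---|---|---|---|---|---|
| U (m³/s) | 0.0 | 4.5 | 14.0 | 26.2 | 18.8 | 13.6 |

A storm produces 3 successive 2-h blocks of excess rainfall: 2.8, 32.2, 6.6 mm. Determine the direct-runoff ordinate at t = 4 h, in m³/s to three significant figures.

Q ≈ 18.4 m³/s

By discrete convolution, Q_j = Σ (P_i / 10 mm) · U_{j−i}.
At t = 4 h (j=2): Q = (2.8/10)·14.0 + (32.2/10)·4.5 + (6.6/10)·0.0 = 18.4 m³/s.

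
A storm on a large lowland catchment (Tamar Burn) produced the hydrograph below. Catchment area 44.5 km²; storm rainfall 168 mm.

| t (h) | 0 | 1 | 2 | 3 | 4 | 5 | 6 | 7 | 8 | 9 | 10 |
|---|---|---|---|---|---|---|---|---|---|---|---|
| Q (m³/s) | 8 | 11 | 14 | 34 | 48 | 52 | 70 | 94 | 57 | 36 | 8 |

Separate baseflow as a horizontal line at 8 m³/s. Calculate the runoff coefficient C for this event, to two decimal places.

ΣQ_DR = 344.0 m³/s; V = ΣQ_DR·Δt = 1.238 × 10^6 m³.
Runoff depth d = V / A = 27.83 mm.
C = d / P = 27.83 / 168 = 0.17.

C ≈ 0.17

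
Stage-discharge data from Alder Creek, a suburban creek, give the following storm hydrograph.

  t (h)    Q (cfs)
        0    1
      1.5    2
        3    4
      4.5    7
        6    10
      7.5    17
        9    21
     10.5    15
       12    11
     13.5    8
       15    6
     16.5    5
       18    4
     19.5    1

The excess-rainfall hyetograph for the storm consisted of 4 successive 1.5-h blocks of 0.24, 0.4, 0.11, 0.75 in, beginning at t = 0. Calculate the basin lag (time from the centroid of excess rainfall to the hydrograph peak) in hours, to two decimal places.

Centroid of excess rainfall: t_c = Σ P_i·t̄_i / ΣP_i = 3.6200 h (block centres at 0.75, 2.25, 3.75, 5.25 h).
Hydrograph peak occurs at t = 9 h, so basin lag t_L = 9 − 3.6200 = 5.38 h.

t_L ≈ 5.38 h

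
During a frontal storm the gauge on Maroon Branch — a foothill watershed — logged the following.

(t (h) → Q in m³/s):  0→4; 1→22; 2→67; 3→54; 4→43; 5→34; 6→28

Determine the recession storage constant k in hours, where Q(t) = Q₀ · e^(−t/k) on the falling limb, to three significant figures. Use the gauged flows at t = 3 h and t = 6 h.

On the falling limb, Q drops from 54 to 28 m³/s between t = 3 h and t = 6 h (Δt = 3 h).
k = −Δt / ln(Q₂/Q₁) = −3 / ln(28/54) = 4.57 h.

k ≈ 4.57 h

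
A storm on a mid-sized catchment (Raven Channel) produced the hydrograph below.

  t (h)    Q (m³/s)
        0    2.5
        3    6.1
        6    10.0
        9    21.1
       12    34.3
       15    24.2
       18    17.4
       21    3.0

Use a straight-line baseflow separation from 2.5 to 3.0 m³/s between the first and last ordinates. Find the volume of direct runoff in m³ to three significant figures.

V ≈ 1.04 × 10^6 m³

Direct-runoff ordinates (Q − Q_b): 0.00, 3.53, 7.36, 18.39, 31.51, 21.34, 14.47, 0.00 m³/s.
ΣQ_DR = 96.60 m³/s.
With Δt = 3 h = 10800 s, V = ΣQ_DR · Δt = 96.60 × 10800 = 1.04 × 10^6 m³.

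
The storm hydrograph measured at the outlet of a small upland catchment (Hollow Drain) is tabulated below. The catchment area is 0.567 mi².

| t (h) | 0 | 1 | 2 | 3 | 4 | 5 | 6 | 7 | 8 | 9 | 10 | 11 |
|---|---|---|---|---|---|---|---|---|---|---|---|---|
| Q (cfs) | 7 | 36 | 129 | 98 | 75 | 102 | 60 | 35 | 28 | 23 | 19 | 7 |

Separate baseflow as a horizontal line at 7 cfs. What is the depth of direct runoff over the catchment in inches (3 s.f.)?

d ≈ 1.46 in

Direct runoff: 0.0, 29.0, 122.0, 91.0, 68.0, 95.0, 53.0, 28.0, 21.0, 16.0, 12.0, 0.0 cfs; ΣQ_DR = 535.0 cfs.
V = ΣQ_DR · Δt = 535.0 × 3600 s = 1.926 × 10^6 ft³.
Over A = 0.567 mi², depth = V / A = 1.46 in.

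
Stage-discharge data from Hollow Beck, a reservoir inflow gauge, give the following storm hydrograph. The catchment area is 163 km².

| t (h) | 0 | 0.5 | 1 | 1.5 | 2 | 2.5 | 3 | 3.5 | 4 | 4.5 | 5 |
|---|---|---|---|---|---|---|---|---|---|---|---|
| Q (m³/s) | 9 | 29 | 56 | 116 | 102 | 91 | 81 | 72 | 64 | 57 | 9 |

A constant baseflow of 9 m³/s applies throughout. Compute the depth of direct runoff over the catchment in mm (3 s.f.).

Direct runoff: 0.0, 20.0, 47.0, 107.0, 93.0, 82.0, 72.0, 63.0, 55.0, 48.0, 0.0 m³/s; ΣQ_DR = 587.0 m³/s.
V = ΣQ_DR · Δt = 587.0 × 1800 s = 1.057 × 10^6 m³.
Over A = 163 km², depth = V / A = 6.48 mm.

d ≈ 6.48 mm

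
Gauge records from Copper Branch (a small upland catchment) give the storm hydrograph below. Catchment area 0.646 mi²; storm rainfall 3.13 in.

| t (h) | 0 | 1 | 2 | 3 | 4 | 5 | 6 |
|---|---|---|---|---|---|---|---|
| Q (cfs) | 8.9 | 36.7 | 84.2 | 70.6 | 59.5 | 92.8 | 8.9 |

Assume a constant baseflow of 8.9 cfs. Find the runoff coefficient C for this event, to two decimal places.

ΣQ_DR = 299.3 cfs; V = ΣQ_DR·Δt = 1.077 × 10^6 ft³.
Runoff depth d = V / A = 0.7179 in.
C = d / P = 0.7179 / 3.13 = 0.23.

C ≈ 0.23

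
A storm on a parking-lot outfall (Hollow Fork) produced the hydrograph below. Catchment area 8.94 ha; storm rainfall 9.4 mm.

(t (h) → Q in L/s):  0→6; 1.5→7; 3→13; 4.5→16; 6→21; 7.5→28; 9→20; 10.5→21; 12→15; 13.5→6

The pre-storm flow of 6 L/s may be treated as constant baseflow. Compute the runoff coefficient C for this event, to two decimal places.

C ≈ 0.60

ΣQ_DR = 93.00 L/s; V = ΣQ_DR·Δt = 5.022 × 10^5 L.
Runoff depth d = V / A = 5.617 mm.
C = d / P = 5.617 / 9.4 = 0.60.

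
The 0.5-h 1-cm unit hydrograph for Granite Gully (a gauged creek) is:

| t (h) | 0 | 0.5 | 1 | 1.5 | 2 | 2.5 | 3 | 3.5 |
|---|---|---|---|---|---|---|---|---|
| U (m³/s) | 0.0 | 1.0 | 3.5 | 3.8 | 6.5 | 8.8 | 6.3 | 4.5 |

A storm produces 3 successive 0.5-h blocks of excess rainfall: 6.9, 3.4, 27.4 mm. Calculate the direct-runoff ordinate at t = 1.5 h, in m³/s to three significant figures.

By discrete convolution, Q_j = Σ (P_i / 10 mm) · U_{j−i}.
At t = 1.5 h (j=3): Q = (6.9/10)·3.8 + (3.4/10)·3.5 + (27.4/10)·1.0 = 6.55 m³/s.

Q ≈ 6.55 m³/s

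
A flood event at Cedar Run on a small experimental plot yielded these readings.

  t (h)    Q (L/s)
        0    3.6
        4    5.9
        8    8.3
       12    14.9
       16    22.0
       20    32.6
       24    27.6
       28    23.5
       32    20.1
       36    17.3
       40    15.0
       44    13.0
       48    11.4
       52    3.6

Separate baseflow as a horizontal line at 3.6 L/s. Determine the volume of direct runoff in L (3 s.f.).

Direct-runoff ordinates (Q − Q_b): 0.0, 2.3, 4.7, 11.3, 18.4, 29.0, 24.0, 19.9, 16.5, 13.7, 11.4, 9.4, 7.8, 0.0 L/s.
ΣQ_DR = 168.4 L/s.
With Δt = 4 h = 14400 s, V = ΣQ_DR · Δt = 168.4 × 14400 = 2.42 × 10^6 L.

V ≈ 2.42 × 10^6 L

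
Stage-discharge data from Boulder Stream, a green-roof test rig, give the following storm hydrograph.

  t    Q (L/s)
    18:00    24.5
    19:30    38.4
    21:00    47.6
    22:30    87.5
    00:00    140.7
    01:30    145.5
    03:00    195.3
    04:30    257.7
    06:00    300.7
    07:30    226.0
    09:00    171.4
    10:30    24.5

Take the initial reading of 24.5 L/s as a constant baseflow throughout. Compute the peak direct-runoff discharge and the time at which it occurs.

Q_p = 276.2 L/s at t = 06:00

Subtracting baseflow gives direct-runoff ordinates: 0.0, 13.9, 23.1, 63.0, 116.2, 121.0, 170.8, 233.2, 276.2, 201.5, 146.9, 0.0 L/s.
The maximum is 276.2 L/s, occurring at the reading for t = 06:00.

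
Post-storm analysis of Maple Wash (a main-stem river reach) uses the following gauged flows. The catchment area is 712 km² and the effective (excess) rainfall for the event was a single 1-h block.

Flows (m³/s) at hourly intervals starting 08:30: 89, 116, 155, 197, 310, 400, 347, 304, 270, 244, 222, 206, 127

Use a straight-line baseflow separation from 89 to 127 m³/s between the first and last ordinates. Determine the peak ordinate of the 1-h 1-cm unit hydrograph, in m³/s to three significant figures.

Direct runoff: 0.00, 23.83, 59.67, 98.50, 208.33, 295.17, 239.00, 192.83, 155.67, 126.50, 101.33, 82.17, 0.00 m³/s; ΣQ_DR = 1583 m³/s, peak = 295.17 m³/s.
Runoff depth d = ΣQ_DR·Δt / A = 1583 × 3600 / (712 km²) = 8.004 mm.
The 1-cm UH is the DRH scaled by (10 mm)/d, so U_p = 295.17 × 10/8.004 = 369 m³/s.

U_p ≈ 369 m³/s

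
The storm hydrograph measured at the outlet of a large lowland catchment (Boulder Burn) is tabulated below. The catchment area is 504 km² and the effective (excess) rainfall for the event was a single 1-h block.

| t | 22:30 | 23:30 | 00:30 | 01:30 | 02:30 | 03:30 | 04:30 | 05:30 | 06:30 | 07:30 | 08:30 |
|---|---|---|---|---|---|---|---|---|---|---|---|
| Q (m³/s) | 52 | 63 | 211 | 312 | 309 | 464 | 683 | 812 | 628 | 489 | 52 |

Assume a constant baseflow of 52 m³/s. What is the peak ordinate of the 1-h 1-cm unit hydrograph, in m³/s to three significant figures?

U_p ≈ 304 m³/s

Direct runoff: 0.0, 11.0, 159.0, 260.0, 257.0, 412.0, 631.0, 760.0, 576.0, 437.0, 0.0 m³/s; ΣQ_DR = 3503 m³/s, peak = 760.0 m³/s.
Runoff depth d = ΣQ_DR·Δt / A = 3503 × 3600 / (504 km²) = 25.02 mm.
The 1-cm UH is the DRH scaled by (10 mm)/d, so U_p = 760.0 × 10/25.02 = 304 m³/s.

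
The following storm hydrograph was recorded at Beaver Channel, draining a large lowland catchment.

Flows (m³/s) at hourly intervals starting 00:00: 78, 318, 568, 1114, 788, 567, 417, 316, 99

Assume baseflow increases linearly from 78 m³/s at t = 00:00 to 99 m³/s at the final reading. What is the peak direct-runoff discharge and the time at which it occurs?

Q_p = 1028.12 m³/s at t = 03:00

Subtracting baseflow gives direct-runoff ordinates: 0.00, 237.38, 484.75, 1028.12, 699.50, 475.88, 323.25, 219.62, 0.00 m³/s.
The maximum is 1028.12 m³/s, occurring at the reading for t = 03:00.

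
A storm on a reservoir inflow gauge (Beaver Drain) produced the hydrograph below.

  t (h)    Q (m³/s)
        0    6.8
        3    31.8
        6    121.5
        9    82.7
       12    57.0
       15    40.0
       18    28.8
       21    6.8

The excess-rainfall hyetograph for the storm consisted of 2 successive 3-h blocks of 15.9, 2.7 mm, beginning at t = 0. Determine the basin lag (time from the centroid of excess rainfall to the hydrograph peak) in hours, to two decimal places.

t_L ≈ 4.06 h

Centroid of excess rainfall: t_c = Σ P_i·t̄_i / ΣP_i = 1.9355 h (block centres at 1.5, 4.5 h).
Hydrograph peak occurs at t = 6 h, so basin lag t_L = 6 − 1.9355 = 4.06 h.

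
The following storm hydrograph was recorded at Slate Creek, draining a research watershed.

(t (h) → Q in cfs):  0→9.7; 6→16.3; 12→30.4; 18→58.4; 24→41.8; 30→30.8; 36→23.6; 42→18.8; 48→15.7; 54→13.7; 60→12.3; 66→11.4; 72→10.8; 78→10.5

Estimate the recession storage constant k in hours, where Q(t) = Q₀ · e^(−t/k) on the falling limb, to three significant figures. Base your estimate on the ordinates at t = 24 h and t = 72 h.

On the falling limb, Q drops from 41.8 to 10.8 cfs between t = 24 h and t = 72 h (Δt = 48 h).
k = −Δt / ln(Q₂/Q₁) = −48 / ln(10.8/41.8) = 35.5 h.

k ≈ 35.5 h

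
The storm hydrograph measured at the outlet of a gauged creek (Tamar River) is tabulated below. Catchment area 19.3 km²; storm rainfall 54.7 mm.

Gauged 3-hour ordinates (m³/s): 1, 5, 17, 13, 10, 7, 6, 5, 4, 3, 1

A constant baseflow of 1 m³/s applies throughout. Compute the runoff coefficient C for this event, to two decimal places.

ΣQ_DR = 61.00 m³/s; V = ΣQ_DR·Δt = 6.588 × 10^5 m³.
Runoff depth d = V / A = 34.13 mm.
C = d / P = 34.13 / 54.7 = 0.62.

C ≈ 0.62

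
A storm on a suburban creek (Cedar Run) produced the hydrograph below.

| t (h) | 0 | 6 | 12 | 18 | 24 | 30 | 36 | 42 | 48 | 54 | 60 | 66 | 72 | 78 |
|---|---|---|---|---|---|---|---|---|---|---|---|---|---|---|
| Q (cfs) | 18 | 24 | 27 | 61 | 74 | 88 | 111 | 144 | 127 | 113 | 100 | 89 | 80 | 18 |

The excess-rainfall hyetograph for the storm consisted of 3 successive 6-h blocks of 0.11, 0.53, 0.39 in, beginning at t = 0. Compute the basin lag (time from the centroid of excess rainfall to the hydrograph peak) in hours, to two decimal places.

Centroid of excess rainfall: t_c = Σ P_i·t̄_i / ΣP_i = 10.6311 h (block centres at 3, 9, 15 h).
Hydrograph peak occurs at t = 42 h, so basin lag t_L = 42 − 10.6311 = 31.37 h.

t_L ≈ 31.37 h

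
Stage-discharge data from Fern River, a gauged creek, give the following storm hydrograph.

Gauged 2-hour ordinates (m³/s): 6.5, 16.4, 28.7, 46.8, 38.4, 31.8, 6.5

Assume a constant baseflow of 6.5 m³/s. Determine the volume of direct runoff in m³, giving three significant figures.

Direct-runoff ordinates (Q − Q_b): 0.0, 9.9, 22.2, 40.3, 31.9, 25.3, 0.0 m³/s.
ΣQ_DR = 129.6 m³/s.
With Δt = 2 h = 7200 s, V = ΣQ_DR · Δt = 129.6 × 7200 = 9.33 × 10^5 m³.

V ≈ 9.33 × 10^5 m³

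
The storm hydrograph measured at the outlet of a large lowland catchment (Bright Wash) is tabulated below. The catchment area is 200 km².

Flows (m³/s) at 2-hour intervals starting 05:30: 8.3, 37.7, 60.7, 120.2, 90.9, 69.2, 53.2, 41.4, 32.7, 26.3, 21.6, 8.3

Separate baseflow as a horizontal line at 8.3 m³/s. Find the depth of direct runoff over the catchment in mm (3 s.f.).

d ≈ 17.0 mm

Direct runoff: 0.0, 29.4, 52.4, 111.9, 82.6, 60.9, 44.9, 33.1, 24.4, 18.0, 13.3, 0.0 m³/s; ΣQ_DR = 470.9 m³/s.
V = ΣQ_DR · Δt = 470.9 × 7200 s = 3.390 × 10^6 m³.
Over A = 200 km², depth = V / A = 17.0 mm.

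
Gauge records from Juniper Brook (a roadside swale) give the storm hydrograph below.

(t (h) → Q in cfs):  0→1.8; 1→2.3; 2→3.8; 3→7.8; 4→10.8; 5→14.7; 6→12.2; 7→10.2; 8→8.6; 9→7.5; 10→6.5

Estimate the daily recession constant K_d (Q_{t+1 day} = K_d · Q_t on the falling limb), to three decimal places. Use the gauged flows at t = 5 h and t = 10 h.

Between t = 5 h and t = 10 h the flow falls from 14.7 to 6.5 cfs over 5×1 h = 5 h.
Per-interval ratio K = (6.5/14.7)^(1/5) = 0.8494; K_d = K^(24/1) = 0.020.

K_d ≈ 0.020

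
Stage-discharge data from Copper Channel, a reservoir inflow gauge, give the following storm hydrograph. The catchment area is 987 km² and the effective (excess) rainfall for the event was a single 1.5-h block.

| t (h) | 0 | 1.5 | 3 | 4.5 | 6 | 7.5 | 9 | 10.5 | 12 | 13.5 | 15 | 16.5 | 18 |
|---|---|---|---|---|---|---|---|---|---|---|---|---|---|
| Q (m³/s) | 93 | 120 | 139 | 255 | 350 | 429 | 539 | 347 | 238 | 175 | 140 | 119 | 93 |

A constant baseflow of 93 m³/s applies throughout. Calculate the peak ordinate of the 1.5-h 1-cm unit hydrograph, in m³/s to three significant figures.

Direct runoff: 0.0, 27.0, 46.0, 162.0, 257.0, 336.0, 446.0, 254.0, 145.0, 82.0, 47.0, 26.0, 0.0 m³/s; ΣQ_DR = 1828 m³/s, peak = 446.0 m³/s.
Runoff depth d = ΣQ_DR·Δt / A = 1828 × 5400 / (987 km²) = 10.00 mm.
The 1-cm UH is the DRH scaled by (10 mm)/d, so U_p = 446.0 × 10/10.00 = 446 m³/s.

U_p ≈ 446 m³/s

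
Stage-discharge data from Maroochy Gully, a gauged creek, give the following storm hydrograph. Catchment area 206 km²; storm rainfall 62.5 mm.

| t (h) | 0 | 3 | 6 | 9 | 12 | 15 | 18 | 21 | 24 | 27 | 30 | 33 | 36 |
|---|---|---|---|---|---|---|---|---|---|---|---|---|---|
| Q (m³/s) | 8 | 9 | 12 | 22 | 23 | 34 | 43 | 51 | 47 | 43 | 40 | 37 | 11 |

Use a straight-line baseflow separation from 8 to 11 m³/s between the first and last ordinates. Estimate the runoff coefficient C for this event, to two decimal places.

C ≈ 0.22

ΣQ_DR = 256.5 m³/s; V = ΣQ_DR·Δt = 2.770 × 10^6 m³.
Runoff depth d = V / A = 13.45 mm.
C = d / P = 13.45 / 62.5 = 0.22.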